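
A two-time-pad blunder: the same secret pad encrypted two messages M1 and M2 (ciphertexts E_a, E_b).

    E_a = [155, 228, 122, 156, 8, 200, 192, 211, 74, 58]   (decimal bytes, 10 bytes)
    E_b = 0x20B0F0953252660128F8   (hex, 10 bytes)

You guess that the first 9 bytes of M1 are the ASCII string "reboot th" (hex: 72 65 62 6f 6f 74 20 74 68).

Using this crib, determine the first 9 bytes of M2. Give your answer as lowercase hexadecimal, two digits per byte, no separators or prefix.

c931e86655ee86a60a

First, E_a ⊕ E_b = (M1 ⊕ K) ⊕ (M2 ⊕ K) = M1 ⊕ M2, so the key drops out. Then M2 = (M1 ⊕ M2) ⊕ M1 over the first 9 bytes.
byte 0: (9b ^ 20) ^ 72 = bb ^ 72 = c9
byte 1: (e4 ^ b0) ^ 65 = 54 ^ 65 = 31
byte 2: (7a ^ f0) ^ 62 = 8a ^ 62 = e8
byte 3: (9c ^ 95) ^ 6f = 09 ^ 6f = 66
byte 4: (08 ^ 32) ^ 6f = 3a ^ 6f = 55
byte 5: (c8 ^ 52) ^ 74 = 9a ^ 74 = ee
byte 6: (c0 ^ 66) ^ 20 = a6 ^ 20 = 86
byte 7: (d3 ^ 01) ^ 74 = d2 ^ 74 = a6
byte 8: (4a ^ 28) ^ 68 = 62 ^ 68 = 0a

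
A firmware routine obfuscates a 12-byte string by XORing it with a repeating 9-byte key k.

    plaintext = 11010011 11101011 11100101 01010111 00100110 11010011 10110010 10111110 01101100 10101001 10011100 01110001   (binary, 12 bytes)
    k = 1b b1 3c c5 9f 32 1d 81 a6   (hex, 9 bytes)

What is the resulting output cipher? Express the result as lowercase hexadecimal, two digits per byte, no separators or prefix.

The 9-byte key repeats, so the effective keystream is 1b b1 3c c5 9f 32 1d 81 a6 1b b1 3c.
byte 0: d3 xor 1b = c8
byte 1: eb xor b1 = 5a
byte 2: e5 xor 3c = d9
byte 3: 57 xor c5 = 92
byte 4: 26 xor 9f = b9
byte 5: d3 xor 32 = e1
byte 6: b2 xor 1d = af
byte 7: be xor 81 = 3f
byte 8: 6c xor a6 = ca
byte 9: a9 xor 1b = b2
byte 10: 9c xor b1 = 2d
byte 11: 71 xor 3c = 4d

c85ad992b9e1af3fcab22d4d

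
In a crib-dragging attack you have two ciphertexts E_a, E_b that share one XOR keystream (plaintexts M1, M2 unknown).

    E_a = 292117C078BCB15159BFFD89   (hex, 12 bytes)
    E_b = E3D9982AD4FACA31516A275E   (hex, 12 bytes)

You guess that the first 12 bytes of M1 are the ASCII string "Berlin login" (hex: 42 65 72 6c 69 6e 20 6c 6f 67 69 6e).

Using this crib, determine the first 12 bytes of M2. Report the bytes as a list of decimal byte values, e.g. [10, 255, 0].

First, E_a ⊕ E_b = (M1 ⊕ K) ⊕ (M2 ⊕ K) = M1 ⊕ M2, so the key drops out. Then M2 = (M1 ⊕ M2) ⊕ M1 over the first 12 bytes.
byte 0: (29 ^ e3) ^ 42 = ca ^ 42 = 88
byte 1: (21 ^ d9) ^ 65 = f8 ^ 65 = 9d
byte 2: (17 ^ 98) ^ 72 = 8f ^ 72 = fd
byte 3: (c0 ^ 2a) ^ 6c = ea ^ 6c = 86
byte 4: (78 ^ d4) ^ 69 = ac ^ 69 = c5
byte 5: (bc ^ fa) ^ 6e = 46 ^ 6e = 28
byte 6: (b1 ^ ca) ^ 20 = 7b ^ 20 = 5b
byte 7: (51 ^ 31) ^ 6c = 60 ^ 6c = 0c
byte 8: (59 ^ 51) ^ 6f = 08 ^ 6f = 67
byte 9: (bf ^ 6a) ^ 67 = d5 ^ 67 = b2
byte 10: (fd ^ 27) ^ 69 = da ^ 69 = b3
byte 11: (89 ^ 5e) ^ 6e = d7 ^ 6e = b9

[136, 157, 253, 134, 197, 40, 91, 12, 103, 178, 179, 185]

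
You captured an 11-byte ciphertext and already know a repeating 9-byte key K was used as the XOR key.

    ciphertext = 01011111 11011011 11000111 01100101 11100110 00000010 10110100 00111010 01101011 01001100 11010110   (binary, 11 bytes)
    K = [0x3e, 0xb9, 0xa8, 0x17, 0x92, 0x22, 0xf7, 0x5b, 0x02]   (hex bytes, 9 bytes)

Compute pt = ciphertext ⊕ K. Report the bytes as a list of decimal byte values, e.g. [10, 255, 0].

[97, 98, 111, 114, 116, 32, 67, 97, 105, 114, 111]

The 9-byte key repeats, so the effective keystream is 3e b9 a8 17 92 22 f7 5b 02 3e b9.
byte 0: 5f XOR 3e = 61
byte 1: db XOR b9 = 62
byte 2: c7 XOR a8 = 6f
byte 3: 65 XOR 17 = 72
byte 4: e6 XOR 92 = 74
byte 5: 02 XOR 22 = 20
byte 6: b4 XOR f7 = 43
byte 7: 3a XOR 5b = 61
byte 8: 6b XOR 02 = 69
byte 9: 4c XOR 3e = 72
byte 10: d6 XOR b9 = 6f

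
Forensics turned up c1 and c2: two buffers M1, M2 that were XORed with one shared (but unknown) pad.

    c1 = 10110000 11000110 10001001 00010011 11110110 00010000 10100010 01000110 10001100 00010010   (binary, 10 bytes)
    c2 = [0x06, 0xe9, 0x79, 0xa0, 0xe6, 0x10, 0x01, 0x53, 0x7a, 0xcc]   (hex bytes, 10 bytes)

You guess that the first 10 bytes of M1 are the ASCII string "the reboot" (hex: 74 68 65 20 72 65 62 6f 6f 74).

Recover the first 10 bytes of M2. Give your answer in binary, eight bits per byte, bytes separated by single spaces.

First, c1 ⊕ c2 = (M1 ⊕ K) ⊕ (M2 ⊕ K) = M1 ⊕ M2, so the key drops out. Then M2 = (M1 ⊕ M2) ⊕ M1 over the first 10 bytes.
byte 0: (b0 ^ 06) ^ 74 = b6 ^ 74 = c2
byte 1: (c6 ^ e9) ^ 68 = 2f ^ 68 = 47
byte 2: (89 ^ 79) ^ 65 = f0 ^ 65 = 95
byte 3: (13 ^ a0) ^ 20 = b3 ^ 20 = 93
byte 4: (f6 ^ e6) ^ 72 = 10 ^ 72 = 62
byte 5: (10 ^ 10) ^ 65 = 00 ^ 65 = 65
byte 6: (a2 ^ 01) ^ 62 = a3 ^ 62 = c1
byte 7: (46 ^ 53) ^ 6f = 15 ^ 6f = 7a
byte 8: (8c ^ 7a) ^ 6f = f6 ^ 6f = 99
byte 9: (12 ^ cc) ^ 74 = de ^ 74 = aa

11000010 01000111 10010101 10010011 01100010 01100101 11000001 01111010 10011001 10101010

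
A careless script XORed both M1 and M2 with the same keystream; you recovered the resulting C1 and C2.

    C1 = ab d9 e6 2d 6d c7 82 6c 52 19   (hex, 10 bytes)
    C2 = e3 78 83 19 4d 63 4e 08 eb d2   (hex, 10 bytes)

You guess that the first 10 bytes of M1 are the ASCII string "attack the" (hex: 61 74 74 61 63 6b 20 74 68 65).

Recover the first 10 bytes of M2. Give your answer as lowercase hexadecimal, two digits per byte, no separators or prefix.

29d5115543cfec10d1ae

First, C1 ⊕ C2 = (M1 ⊕ K) ⊕ (M2 ⊕ K) = M1 ⊕ M2, so the key drops out. Then M2 = (M1 ⊕ M2) ⊕ M1 over the first 10 bytes.
byte 0: (ab xor e3) xor 61 = 48 xor 61 = 29
byte 1: (d9 xor 78) xor 74 = a1 xor 74 = d5
byte 2: (e6 xor 83) xor 74 = 65 xor 74 = 11
byte 3: (2d xor 19) xor 61 = 34 xor 61 = 55
byte 4: (6d xor 4d) xor 63 = 20 xor 63 = 43
byte 5: (c7 xor 63) xor 6b = a4 xor 6b = cf
byte 6: (82 xor 4e) xor 20 = cc xor 20 = ec
byte 7: (6c xor 08) xor 74 = 64 xor 74 = 10
byte 8: (52 xor eb) xor 68 = b9 xor 68 = d1
byte 9: (19 xor d2) xor 65 = cb xor 65 = ae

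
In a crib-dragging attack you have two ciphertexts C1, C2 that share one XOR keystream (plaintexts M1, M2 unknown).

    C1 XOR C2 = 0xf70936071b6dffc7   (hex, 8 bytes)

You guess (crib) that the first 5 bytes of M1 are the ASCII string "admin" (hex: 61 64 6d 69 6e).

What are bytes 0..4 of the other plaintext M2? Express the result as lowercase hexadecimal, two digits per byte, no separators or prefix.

Since C1 ⊕ C2 = M1 ⊕ M2, XORing with the guessed M1 bytes yields the corresponding M2 bytes: M2 = (C1 ⊕ C2) ⊕ M1.
11110111 xor 01100001 = 10010110
00001001 xor 01100100 = 01101101
00110110 xor 01101101 = 01011011
00000111 xor 01101001 = 01101110
00011011 xor 01101110 = 01110101

966d5b6e75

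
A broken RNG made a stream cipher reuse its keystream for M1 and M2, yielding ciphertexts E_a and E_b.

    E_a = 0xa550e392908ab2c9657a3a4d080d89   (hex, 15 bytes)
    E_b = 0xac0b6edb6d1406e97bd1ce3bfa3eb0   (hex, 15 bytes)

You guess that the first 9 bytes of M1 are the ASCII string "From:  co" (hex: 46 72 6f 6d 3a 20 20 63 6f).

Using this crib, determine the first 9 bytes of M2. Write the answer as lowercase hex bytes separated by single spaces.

4f 29 e2 24 c7 be 94 43 71

First, E_a ⊕ E_b = (M1 ⊕ K) ⊕ (M2 ⊕ K) = M1 ⊕ M2, so the key drops out. Then M2 = (M1 ⊕ M2) ⊕ M1 over the first 9 bytes.
byte 0: (a5 ⊕ ac) ⊕ 46 = 09 ⊕ 46 = 4f
byte 1: (50 ⊕ 0b) ⊕ 72 = 5b ⊕ 72 = 29
byte 2: (e3 ⊕ 6e) ⊕ 6f = 8d ⊕ 6f = e2
byte 3: (92 ⊕ db) ⊕ 6d = 49 ⊕ 6d = 24
byte 4: (90 ⊕ 6d) ⊕ 3a = fd ⊕ 3a = c7
byte 5: (8a ⊕ 14) ⊕ 20 = 9e ⊕ 20 = be
byte 6: (b2 ⊕ 06) ⊕ 20 = b4 ⊕ 20 = 94
byte 7: (c9 ⊕ e9) ⊕ 63 = 20 ⊕ 63 = 43
byte 8: (65 ⊕ 7b) ⊕ 6f = 1e ⊕ 6f = 71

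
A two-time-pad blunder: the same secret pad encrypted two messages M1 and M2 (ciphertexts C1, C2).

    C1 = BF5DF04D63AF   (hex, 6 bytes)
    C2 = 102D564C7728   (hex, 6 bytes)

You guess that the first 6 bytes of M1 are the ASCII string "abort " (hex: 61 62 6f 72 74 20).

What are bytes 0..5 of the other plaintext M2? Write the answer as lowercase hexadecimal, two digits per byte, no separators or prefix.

First, C1 ⊕ C2 = (M1 ⊕ K) ⊕ (M2 ⊕ K) = M1 ⊕ M2, so the key drops out. Then M2 = (M1 ⊕ M2) ⊕ M1 over the first 6 bytes.
byte 0: (bf ⊕ 10) ⊕ 61 = af ⊕ 61 = ce
byte 1: (5d ⊕ 2d) ⊕ 62 = 70 ⊕ 62 = 12
byte 2: (f0 ⊕ 56) ⊕ 6f = a6 ⊕ 6f = c9
byte 3: (4d ⊕ 4c) ⊕ 72 = 01 ⊕ 72 = 73
byte 4: (63 ⊕ 77) ⊕ 74 = 14 ⊕ 74 = 60
byte 5: (af ⊕ 28) ⊕ 20 = 87 ⊕ 20 = a7

ce12c97360a7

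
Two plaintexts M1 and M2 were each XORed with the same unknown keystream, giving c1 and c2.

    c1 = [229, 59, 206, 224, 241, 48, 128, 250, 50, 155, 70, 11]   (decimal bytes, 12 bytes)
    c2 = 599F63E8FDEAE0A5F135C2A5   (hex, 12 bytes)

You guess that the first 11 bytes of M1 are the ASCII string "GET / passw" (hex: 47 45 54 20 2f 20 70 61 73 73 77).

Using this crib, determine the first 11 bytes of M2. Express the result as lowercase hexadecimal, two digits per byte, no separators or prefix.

First, c1 ⊕ c2 = (M1 ⊕ K) ⊕ (M2 ⊕ K) = M1 ⊕ M2, so the key drops out. Then M2 = (M1 ⊕ M2) ⊕ M1 over the first 11 bytes.
byte 0: (e5 ^ 59) ^ 47 = bc ^ 47 = fb
byte 1: (3b ^ 9f) ^ 45 = a4 ^ 45 = e1
byte 2: (ce ^ 63) ^ 54 = ad ^ 54 = f9
byte 3: (e0 ^ e8) ^ 20 = 08 ^ 20 = 28
byte 4: (f1 ^ fd) ^ 2f = 0c ^ 2f = 23
byte 5: (30 ^ ea) ^ 20 = da ^ 20 = fa
byte 6: (80 ^ e0) ^ 70 = 60 ^ 70 = 10
byte 7: (fa ^ a5) ^ 61 = 5f ^ 61 = 3e
byte 8: (32 ^ f1) ^ 73 = c3 ^ 73 = b0
byte 9: (9b ^ 35) ^ 73 = ae ^ 73 = dd
byte 10: (46 ^ c2) ^ 77 = 84 ^ 77 = f3

fbe1f92823fa103eb0ddf3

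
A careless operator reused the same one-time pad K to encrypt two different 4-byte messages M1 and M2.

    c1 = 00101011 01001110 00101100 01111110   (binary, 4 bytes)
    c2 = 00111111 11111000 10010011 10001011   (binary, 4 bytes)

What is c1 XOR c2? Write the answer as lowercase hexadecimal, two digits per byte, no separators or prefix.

c1 ⊕ c2 = (M1 ⊕ K) ⊕ (M2 ⊕ K) = M1 ⊕ M2 — the shared key cancels under XOR.
00101011 XOR 00111111 = 00010100
01001110 XOR 11111000 = 10110110
00101100 XOR 10010011 = 10111111
01111110 XOR 10001011 = 11110101

14b6bff5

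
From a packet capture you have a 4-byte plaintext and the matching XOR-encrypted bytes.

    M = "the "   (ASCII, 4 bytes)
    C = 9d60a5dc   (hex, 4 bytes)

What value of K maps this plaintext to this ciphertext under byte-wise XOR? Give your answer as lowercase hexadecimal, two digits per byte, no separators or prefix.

e908c0fc

Since C = M ⊕ K, XORing both sides with M gives K = M ⊕ C.
01110100 XOR 10011101 = 11101001
01101000 XOR 01100000 = 00001000
01100101 XOR 10100101 = 11000000
00100000 XOR 11011100 = 11111100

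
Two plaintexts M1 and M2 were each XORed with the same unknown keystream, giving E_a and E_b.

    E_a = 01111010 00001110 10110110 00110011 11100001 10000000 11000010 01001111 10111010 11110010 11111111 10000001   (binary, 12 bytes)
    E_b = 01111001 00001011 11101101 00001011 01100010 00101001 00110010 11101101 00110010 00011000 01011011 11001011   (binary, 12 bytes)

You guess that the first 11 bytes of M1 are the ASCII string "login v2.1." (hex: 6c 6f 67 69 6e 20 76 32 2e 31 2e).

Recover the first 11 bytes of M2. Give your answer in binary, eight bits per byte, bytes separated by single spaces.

01101111 01101010 00111100 01010001 11101101 10001001 10000110 10010000 10100110 11011011 10001010

First, E_a ⊕ E_b = (M1 ⊕ K) ⊕ (M2 ⊕ K) = M1 ⊕ M2, so the key drops out. Then M2 = (M1 ⊕ M2) ⊕ M1 over the first 11 bytes.
byte 0: (7a xor 79) xor 6c = 03 xor 6c = 6f
byte 1: (0e xor 0b) xor 6f = 05 xor 6f = 6a
byte 2: (b6 xor ed) xor 67 = 5b xor 67 = 3c
byte 3: (33 xor 0b) xor 69 = 38 xor 69 = 51
byte 4: (e1 xor 62) xor 6e = 83 xor 6e = ed
byte 5: (80 xor 29) xor 20 = a9 xor 20 = 89
byte 6: (c2 xor 32) xor 76 = f0 xor 76 = 86
byte 7: (4f xor ed) xor 32 = a2 xor 32 = 90
byte 8: (ba xor 32) xor 2e = 88 xor 2e = a6
byte 9: (f2 xor 18) xor 31 = ea xor 31 = db
byte 10: (ff xor 5b) xor 2e = a4 xor 2e = 8a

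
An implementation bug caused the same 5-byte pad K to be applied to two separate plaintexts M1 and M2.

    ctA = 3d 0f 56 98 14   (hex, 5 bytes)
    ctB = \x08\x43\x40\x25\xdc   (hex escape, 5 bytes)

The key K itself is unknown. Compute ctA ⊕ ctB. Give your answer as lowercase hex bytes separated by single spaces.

35 4c 16 bd c8

ctA ⊕ ctB = (M1 ⊕ K) ⊕ (M2 ⊕ K) = M1 ⊕ M2 — the shared key cancels under XOR.
byte 0: 3d ⊕ 08 = 35
byte 1: 0f ⊕ 43 = 4c
byte 2: 56 ⊕ 40 = 16
byte 3: 98 ⊕ 25 = bd
byte 4: 14 ⊕ dc = c8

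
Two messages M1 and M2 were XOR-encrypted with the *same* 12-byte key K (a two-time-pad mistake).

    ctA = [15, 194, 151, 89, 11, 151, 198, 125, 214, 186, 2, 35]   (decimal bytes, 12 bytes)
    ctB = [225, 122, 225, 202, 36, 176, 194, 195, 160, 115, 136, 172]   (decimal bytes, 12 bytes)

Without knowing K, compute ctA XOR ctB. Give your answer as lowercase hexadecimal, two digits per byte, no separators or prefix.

eeb876932f2704be76c98a8f

ctA ⊕ ctB = (M1 ⊕ K) ⊕ (M2 ⊕ K) = M1 ⊕ M2 — the shared key cancels under XOR.
00001111 XOR 11100001 = 11101110
11000010 XOR 01111010 = 10111000
10010111 XOR 11100001 = 01110110
01011001 XOR 11001010 = 10010011
00001011 XOR 00100100 = 00101111
10010111 XOR 10110000 = 00100111
11000110 XOR 11000010 = 00000100
01111101 XOR 11000011 = 10111110
11010110 XOR 10100000 = 01110110
10111010 XOR 01110011 = 11001001
00000010 XOR 10001000 = 10001010
00100011 XOR 10101100 = 10001111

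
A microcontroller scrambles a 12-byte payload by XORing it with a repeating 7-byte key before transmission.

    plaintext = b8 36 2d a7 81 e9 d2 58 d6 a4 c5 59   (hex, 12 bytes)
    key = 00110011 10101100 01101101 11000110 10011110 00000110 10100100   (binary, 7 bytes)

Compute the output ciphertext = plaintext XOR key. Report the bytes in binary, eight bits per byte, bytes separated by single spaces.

10001011 10011010 01000000 01100001 00011111 11101111 01110110 01101011 01111010 11001001 00000011 11000111

The 7-byte key repeats, so the effective keystream is 33 ac 6d c6 9e 06 a4 33 ac 6d c6 9e.
byte 0: b8 ⊕ 33 = 8b
byte 1: 36 ⊕ ac = 9a
byte 2: 2d ⊕ 6d = 40
byte 3: a7 ⊕ c6 = 61
byte 4: 81 ⊕ 9e = 1f
byte 5: e9 ⊕ 06 = ef
byte 6: d2 ⊕ a4 = 76
byte 7: 58 ⊕ 33 = 6b
byte 8: d6 ⊕ ac = 7a
byte 9: a4 ⊕ 6d = c9
byte 10: c5 ⊕ c6 = 03
byte 11: 59 ⊕ 9e = c7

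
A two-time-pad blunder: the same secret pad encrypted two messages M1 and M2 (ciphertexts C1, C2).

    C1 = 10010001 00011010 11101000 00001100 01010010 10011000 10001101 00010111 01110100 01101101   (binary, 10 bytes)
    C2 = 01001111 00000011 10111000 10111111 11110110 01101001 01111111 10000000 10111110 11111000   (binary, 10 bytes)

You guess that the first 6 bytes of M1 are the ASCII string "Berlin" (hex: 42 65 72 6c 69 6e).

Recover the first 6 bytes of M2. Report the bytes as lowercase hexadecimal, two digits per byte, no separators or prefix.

9c7c22dfcd9f

First, C1 ⊕ C2 = (M1 ⊕ K) ⊕ (M2 ⊕ K) = M1 ⊕ M2, so the key drops out. Then M2 = (M1 ⊕ M2) ⊕ M1 over the first 6 bytes.
byte 0: (91 xor 4f) xor 42 = de xor 42 = 9c
byte 1: (1a xor 03) xor 65 = 19 xor 65 = 7c
byte 2: (e8 xor b8) xor 72 = 50 xor 72 = 22
byte 3: (0c xor bf) xor 6c = b3 xor 6c = df
byte 4: (52 xor f6) xor 69 = a4 xor 69 = cd
byte 5: (98 xor 69) xor 6e = f1 xor 6e = 9f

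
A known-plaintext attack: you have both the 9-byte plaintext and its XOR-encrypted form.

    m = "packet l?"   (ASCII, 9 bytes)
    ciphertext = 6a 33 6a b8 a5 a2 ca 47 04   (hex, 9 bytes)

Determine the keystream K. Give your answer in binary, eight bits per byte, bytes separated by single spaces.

Since ciphertext = m ⊕ K, XORing both sides with m gives K = m ⊕ ciphertext.
70 xor 6a = 1a
61 xor 33 = 52
63 xor 6a = 09
6b xor b8 = d3
65 xor a5 = c0
74 xor a2 = d6
20 xor ca = ea
6c xor 47 = 2b
3f xor 04 = 3b

00011010 01010010 00001001 11010011 11000000 11010110 11101010 00101011 00111011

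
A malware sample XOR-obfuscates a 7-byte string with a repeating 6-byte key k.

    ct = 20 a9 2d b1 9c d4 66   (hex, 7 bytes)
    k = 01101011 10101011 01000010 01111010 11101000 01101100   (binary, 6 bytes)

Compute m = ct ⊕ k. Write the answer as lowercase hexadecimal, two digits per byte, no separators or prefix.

The 6-byte key repeats, so the effective keystream is 6b ab 42 7a e8 6c 6b.
byte 0: 20 ⊕ 6b = 4b
byte 1: a9 ⊕ ab = 02
byte 2: 2d ⊕ 42 = 6f
byte 3: b1 ⊕ 7a = cb
byte 4: 9c ⊕ e8 = 74
byte 5: d4 ⊕ 6c = b8
byte 6: 66 ⊕ 6b = 0d

4b026fcb74b80d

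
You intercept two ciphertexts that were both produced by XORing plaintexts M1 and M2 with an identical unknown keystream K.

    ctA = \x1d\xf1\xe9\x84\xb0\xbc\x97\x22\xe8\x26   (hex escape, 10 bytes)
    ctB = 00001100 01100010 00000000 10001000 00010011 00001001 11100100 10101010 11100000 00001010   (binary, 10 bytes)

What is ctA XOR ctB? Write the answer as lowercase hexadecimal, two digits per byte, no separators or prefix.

ctA ⊕ ctB = (M1 ⊕ K) ⊕ (M2 ⊕ K) = M1 ⊕ M2 — the shared key cancels under XOR.
1d xor 0c = 11
f1 xor 62 = 93
e9 xor 00 = e9
84 xor 88 = 0c
b0 xor 13 = a3
bc xor 09 = b5
97 xor e4 = 73
22 xor aa = 88
e8 xor e0 = 08
26 xor 0a = 2c

1193e90ca3b57388082c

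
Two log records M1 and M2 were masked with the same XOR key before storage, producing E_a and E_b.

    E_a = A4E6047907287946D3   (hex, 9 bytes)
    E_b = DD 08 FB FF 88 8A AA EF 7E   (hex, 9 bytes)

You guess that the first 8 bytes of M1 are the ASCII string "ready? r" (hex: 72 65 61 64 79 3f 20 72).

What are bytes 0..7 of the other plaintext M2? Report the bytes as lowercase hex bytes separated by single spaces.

0b 8b 9e e2 f6 9d f3 db

First, E_a ⊕ E_b = (M1 ⊕ K) ⊕ (M2 ⊕ K) = M1 ⊕ M2, so the key drops out. Then M2 = (M1 ⊕ M2) ⊕ M1 over the first 8 bytes.
byte 0: (a4 ⊕ dd) ⊕ 72 = 79 ⊕ 72 = 0b
byte 1: (e6 ⊕ 08) ⊕ 65 = ee ⊕ 65 = 8b
byte 2: (04 ⊕ fb) ⊕ 61 = ff ⊕ 61 = 9e
byte 3: (79 ⊕ ff) ⊕ 64 = 86 ⊕ 64 = e2
byte 4: (07 ⊕ 88) ⊕ 79 = 8f ⊕ 79 = f6
byte 5: (28 ⊕ 8a) ⊕ 3f = a2 ⊕ 3f = 9d
byte 6: (79 ⊕ aa) ⊕ 20 = d3 ⊕ 20 = f3
byte 7: (46 ⊕ ef) ⊕ 72 = a9 ⊕ 72 = db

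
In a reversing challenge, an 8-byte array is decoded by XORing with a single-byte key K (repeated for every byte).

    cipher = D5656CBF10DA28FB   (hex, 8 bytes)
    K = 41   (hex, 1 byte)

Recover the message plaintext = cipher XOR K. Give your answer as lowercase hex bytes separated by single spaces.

94 24 2d fe 51 9b 69 ba

The 1-byte key repeats, so the effective keystream is 41 41 41 41 41 41 41 41.
byte 0: 11010101 ⊕ 01000001 = 10010100
byte 1: 01100101 ⊕ 01000001 = 00100100
byte 2: 01101100 ⊕ 01000001 = 00101101
byte 3: 10111111 ⊕ 01000001 = 11111110
byte 4: 00010000 ⊕ 01000001 = 01010001
byte 5: 11011010 ⊕ 01000001 = 10011011
byte 6: 00101000 ⊕ 01000001 = 01101001
byte 7: 11111011 ⊕ 01000001 = 10111010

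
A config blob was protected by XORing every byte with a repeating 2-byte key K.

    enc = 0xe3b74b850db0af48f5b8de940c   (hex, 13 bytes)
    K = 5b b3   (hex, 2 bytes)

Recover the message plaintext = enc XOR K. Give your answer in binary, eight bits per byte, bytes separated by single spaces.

10111000 00000100 00010000 00110110 01010110 00000011 11110100 11111011 10101110 00001011 10000101 00100111 01010111

The 2-byte key repeats, so the effective keystream is 5b b3 5b b3 5b b3 5b b3 5b b3 5b b3 5b.
byte 0: e3 XOR 5b = b8
byte 1: b7 XOR b3 = 04
byte 2: 4b XOR 5b = 10
byte 3: 85 XOR b3 = 36
byte 4: 0d XOR 5b = 56
byte 5: b0 XOR b3 = 03
byte 6: af XOR 5b = f4
byte 7: 48 XOR b3 = fb
byte 8: f5 XOR 5b = ae
byte 9: b8 XOR b3 = 0b
byte 10: de XOR 5b = 85
byte 11: 94 XOR b3 = 27
byte 12: 0c XOR 5b = 57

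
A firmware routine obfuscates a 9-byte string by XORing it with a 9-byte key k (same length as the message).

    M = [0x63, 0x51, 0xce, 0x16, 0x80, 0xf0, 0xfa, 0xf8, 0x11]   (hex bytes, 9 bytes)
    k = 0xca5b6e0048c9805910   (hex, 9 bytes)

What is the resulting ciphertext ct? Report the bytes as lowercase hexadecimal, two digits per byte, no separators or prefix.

a90aa016c8397aa101

XOR is its own inverse, so applying the key byte-wise gives the result directly.
byte 0: 63 xor ca = a9
byte 1: 51 xor 5b = 0a
byte 2: ce xor 6e = a0
byte 3: 16 xor 00 = 16
byte 4: 80 xor 48 = c8
byte 5: f0 xor c9 = 39
byte 6: fa xor 80 = 7a
byte 7: f8 xor 59 = a1
byte 8: 11 xor 10 = 01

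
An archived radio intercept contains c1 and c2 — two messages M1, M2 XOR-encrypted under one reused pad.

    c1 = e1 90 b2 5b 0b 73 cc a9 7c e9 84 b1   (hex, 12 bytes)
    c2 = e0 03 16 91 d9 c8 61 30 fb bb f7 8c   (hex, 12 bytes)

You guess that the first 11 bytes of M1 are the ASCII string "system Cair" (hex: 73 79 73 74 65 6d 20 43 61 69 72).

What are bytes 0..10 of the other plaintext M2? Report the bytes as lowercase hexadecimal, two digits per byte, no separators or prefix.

First, c1 ⊕ c2 = (M1 ⊕ K) ⊕ (M2 ⊕ K) = M1 ⊕ M2, so the key drops out. Then M2 = (M1 ⊕ M2) ⊕ M1 over the first 11 bytes.
byte 0: (e1 xor e0) xor 73 = 01 xor 73 = 72
byte 1: (90 xor 03) xor 79 = 93 xor 79 = ea
byte 2: (b2 xor 16) xor 73 = a4 xor 73 = d7
byte 3: (5b xor 91) xor 74 = ca xor 74 = be
byte 4: (0b xor d9) xor 65 = d2 xor 65 = b7
byte 5: (73 xor c8) xor 6d = bb xor 6d = d6
byte 6: (cc xor 61) xor 20 = ad xor 20 = 8d
byte 7: (a9 xor 30) xor 43 = 99 xor 43 = da
byte 8: (7c xor fb) xor 61 = 87 xor 61 = e6
byte 9: (e9 xor bb) xor 69 = 52 xor 69 = 3b
byte 10: (84 xor f7) xor 72 = 73 xor 72 = 01

72ead7beb7d68ddae63b01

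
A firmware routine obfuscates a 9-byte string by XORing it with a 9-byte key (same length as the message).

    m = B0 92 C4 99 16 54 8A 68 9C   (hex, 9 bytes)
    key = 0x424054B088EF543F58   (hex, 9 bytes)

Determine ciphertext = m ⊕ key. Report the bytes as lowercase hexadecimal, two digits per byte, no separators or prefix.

f2d290299ebbde57c4

XOR is its own inverse, so applying the key byte-wise gives the result directly.
byte 0: b0 ⊕ 42 = f2
byte 1: 92 ⊕ 40 = d2
byte 2: c4 ⊕ 54 = 90
byte 3: 99 ⊕ b0 = 29
byte 4: 16 ⊕ 88 = 9e
byte 5: 54 ⊕ ef = bb
byte 6: 8a ⊕ 54 = de
byte 7: 68 ⊕ 3f = 57
byte 8: 9c ⊕ 58 = c4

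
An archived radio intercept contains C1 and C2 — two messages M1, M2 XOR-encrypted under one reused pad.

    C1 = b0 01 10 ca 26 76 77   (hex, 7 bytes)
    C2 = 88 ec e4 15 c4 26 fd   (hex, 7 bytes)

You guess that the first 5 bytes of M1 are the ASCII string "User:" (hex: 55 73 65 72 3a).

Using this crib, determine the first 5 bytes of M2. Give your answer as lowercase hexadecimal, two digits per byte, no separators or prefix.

First, C1 ⊕ C2 = (M1 ⊕ K) ⊕ (M2 ⊕ K) = M1 ⊕ M2, so the key drops out. Then M2 = (M1 ⊕ M2) ⊕ M1 over the first 5 bytes.
byte 0: (b0 ⊕ 88) ⊕ 55 = 38 ⊕ 55 = 6d
byte 1: (01 ⊕ ec) ⊕ 73 = ed ⊕ 73 = 9e
byte 2: (10 ⊕ e4) ⊕ 65 = f4 ⊕ 65 = 91
byte 3: (ca ⊕ 15) ⊕ 72 = df ⊕ 72 = ad
byte 4: (26 ⊕ c4) ⊕ 3a = e2 ⊕ 3a = d8

6d9e91add8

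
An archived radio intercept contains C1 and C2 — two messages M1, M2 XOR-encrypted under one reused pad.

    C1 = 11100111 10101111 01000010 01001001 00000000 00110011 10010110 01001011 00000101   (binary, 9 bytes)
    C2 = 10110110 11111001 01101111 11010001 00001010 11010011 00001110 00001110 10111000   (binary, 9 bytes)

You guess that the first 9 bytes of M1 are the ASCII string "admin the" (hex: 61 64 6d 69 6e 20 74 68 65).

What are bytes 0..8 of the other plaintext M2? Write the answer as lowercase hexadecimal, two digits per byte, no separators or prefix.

303240f164c0ec2dd8

First, C1 ⊕ C2 = (M1 ⊕ K) ⊕ (M2 ⊕ K) = M1 ⊕ M2, so the key drops out. Then M2 = (M1 ⊕ M2) ⊕ M1 over the first 9 bytes.
byte 0: (e7 ^ b6) ^ 61 = 51 ^ 61 = 30
byte 1: (af ^ f9) ^ 64 = 56 ^ 64 = 32
byte 2: (42 ^ 6f) ^ 6d = 2d ^ 6d = 40
byte 3: (49 ^ d1) ^ 69 = 98 ^ 69 = f1
byte 4: (00 ^ 0a) ^ 6e = 0a ^ 6e = 64
byte 5: (33 ^ d3) ^ 20 = e0 ^ 20 = c0
byte 6: (96 ^ 0e) ^ 74 = 98 ^ 74 = ec
byte 7: (4b ^ 0e) ^ 68 = 45 ^ 68 = 2d
byte 8: (05 ^ b8) ^ 65 = bd ^ 65 = d8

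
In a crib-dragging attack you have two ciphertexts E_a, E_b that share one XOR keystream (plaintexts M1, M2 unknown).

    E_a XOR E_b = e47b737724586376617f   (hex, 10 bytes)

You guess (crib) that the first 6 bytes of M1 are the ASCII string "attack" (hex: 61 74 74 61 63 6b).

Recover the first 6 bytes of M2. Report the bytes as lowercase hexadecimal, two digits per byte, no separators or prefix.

Since E_a ⊕ E_b = M1 ⊕ M2, XORing with the guessed M1 bytes yields the corresponding M2 bytes: M2 = (E_a ⊕ E_b) ⊕ M1.
228 ^  97 = 133
123 ^ 116 =  15
115 ^ 116 =   7
119 ^  97 =  22
 36 ^  99 =  71
 88 ^ 107 =  51

850f07164733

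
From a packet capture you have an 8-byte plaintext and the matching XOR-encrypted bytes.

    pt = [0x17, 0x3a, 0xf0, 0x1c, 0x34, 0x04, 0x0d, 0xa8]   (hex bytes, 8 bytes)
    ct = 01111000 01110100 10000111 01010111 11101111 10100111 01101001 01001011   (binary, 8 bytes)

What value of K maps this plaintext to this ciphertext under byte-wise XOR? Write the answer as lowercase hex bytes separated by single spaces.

Since ct = pt ⊕ K, XORing both sides with pt gives K = pt ⊕ ct.
byte 0: 17 ^ 78 = 6f
byte 1: 3a ^ 74 = 4e
byte 2: f0 ^ 87 = 77
byte 3: 1c ^ 57 = 4b
byte 4: 34 ^ ef = db
byte 5: 04 ^ a7 = a3
byte 6: 0d ^ 69 = 64
byte 7: a8 ^ 4b = e3

6f 4e 77 4b db a3 64 e3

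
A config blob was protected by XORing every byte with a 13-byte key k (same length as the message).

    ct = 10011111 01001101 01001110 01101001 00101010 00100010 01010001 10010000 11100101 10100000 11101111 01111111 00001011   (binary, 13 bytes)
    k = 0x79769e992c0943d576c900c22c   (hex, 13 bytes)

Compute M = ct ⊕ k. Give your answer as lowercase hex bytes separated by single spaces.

e6 3b d0 f0 06 2b 12 45 93 69 ef bd 27

byte 0: 159 ⊕ 121 = 230
byte 1:  77 ⊕ 118 =  59
byte 2:  78 ⊕ 158 = 208
byte 3: 105 ⊕ 153 = 240
byte 4:  42 ⊕  44 =   6
byte 5:  34 ⊕   9 =  43
byte 6:  81 ⊕  67 =  18
byte 7: 144 ⊕ 213 =  69
byte 8: 229 ⊕ 118 = 147
byte 9: 160 ⊕ 201 = 105
byte 10: 239 ⊕   0 = 239
byte 11: 127 ⊕ 194 = 189
byte 12:  11 ⊕  44 =  39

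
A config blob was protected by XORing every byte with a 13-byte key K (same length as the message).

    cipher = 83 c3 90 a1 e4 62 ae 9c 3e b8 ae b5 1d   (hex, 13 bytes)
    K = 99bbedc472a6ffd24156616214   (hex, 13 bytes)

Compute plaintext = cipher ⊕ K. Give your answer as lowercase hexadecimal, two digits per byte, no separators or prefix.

1a787d6596c4514e7feecfd709

XOR is its own inverse, so applying the key byte-wise gives the result directly.
83 XOR 99 = 1a
c3 XOR bb = 78
90 XOR ed = 7d
a1 XOR c4 = 65
e4 XOR 72 = 96
62 XOR a6 = c4
ae XOR ff = 51
9c XOR d2 = 4e
3e XOR 41 = 7f
b8 XOR 56 = ee
ae XOR 61 = cf
b5 XOR 62 = d7
1d XOR 14 = 09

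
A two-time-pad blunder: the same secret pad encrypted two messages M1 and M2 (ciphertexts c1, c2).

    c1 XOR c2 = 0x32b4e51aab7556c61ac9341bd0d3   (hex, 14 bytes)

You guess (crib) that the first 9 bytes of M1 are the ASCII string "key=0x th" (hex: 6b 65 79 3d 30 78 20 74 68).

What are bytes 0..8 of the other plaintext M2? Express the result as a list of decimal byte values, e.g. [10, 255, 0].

Since c1 ⊕ c2 = M1 ⊕ M2, XORing with the guessed M1 bytes yields the corresponding M2 bytes: M2 = (c1 ⊕ c2) ⊕ M1.
byte 0: 32 ⊕ 6b = 59
byte 1: b4 ⊕ 65 = d1
byte 2: e5 ⊕ 79 = 9c
byte 3: 1a ⊕ 3d = 27
byte 4: ab ⊕ 30 = 9b
byte 5: 75 ⊕ 78 = 0d
byte 6: 56 ⊕ 20 = 76
byte 7: c6 ⊕ 74 = b2
byte 8: 1a ⊕ 68 = 72

[89, 209, 156, 39, 155, 13, 118, 178, 114]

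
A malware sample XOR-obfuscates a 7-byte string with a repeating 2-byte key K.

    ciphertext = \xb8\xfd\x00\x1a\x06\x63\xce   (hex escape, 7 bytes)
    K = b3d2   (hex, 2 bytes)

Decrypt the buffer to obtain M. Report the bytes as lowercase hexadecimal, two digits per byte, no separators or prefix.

0b2fb3c8b5b17d

The 2-byte key repeats, so the effective keystream is b3 d2 b3 d2 b3 d2 b3.
byte 0: b8 ^ b3 = 0b
byte 1: fd ^ d2 = 2f
byte 2: 00 ^ b3 = b3
byte 3: 1a ^ d2 = c8
byte 4: 06 ^ b3 = b5
byte 5: 63 ^ d2 = b1
byte 6: ce ^ b3 = 7d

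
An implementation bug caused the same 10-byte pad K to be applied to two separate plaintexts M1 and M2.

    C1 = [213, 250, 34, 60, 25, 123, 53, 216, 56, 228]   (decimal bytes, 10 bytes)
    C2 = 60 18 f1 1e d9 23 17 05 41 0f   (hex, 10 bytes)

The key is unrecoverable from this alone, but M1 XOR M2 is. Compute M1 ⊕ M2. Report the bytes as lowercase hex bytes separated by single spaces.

C1 ⊕ C2 = (M1 ⊕ K) ⊕ (M2 ⊕ K) = M1 ⊕ M2 — the shared key cancels under XOR.
byte 0: d5 ⊕ 60 = b5
byte 1: fa ⊕ 18 = e2
byte 2: 22 ⊕ f1 = d3
byte 3: 3c ⊕ 1e = 22
byte 4: 19 ⊕ d9 = c0
byte 5: 7b ⊕ 23 = 58
byte 6: 35 ⊕ 17 = 22
byte 7: d8 ⊕ 05 = dd
byte 8: 38 ⊕ 41 = 79
byte 9: e4 ⊕ 0f = eb

b5 e2 d3 22 c0 58 22 dd 79 eb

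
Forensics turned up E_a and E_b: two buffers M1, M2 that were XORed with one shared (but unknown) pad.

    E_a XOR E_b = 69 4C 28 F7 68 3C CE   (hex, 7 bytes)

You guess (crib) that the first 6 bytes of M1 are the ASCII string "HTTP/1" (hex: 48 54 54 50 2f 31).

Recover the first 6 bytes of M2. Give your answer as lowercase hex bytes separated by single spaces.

Since E_a ⊕ E_b = M1 ⊕ M2, XORing with the guessed M1 bytes yields the corresponding M2 bytes: M2 = (E_a ⊕ E_b) ⊕ M1.
byte 0: 105 ⊕  72 =  33
byte 1:  76 ⊕  84 =  24
byte 2:  40 ⊕  84 = 124
byte 3: 247 ⊕  80 = 167
byte 4: 104 ⊕  47 =  71
byte 5:  60 ⊕  49 =  13

21 18 7c a7 47 0d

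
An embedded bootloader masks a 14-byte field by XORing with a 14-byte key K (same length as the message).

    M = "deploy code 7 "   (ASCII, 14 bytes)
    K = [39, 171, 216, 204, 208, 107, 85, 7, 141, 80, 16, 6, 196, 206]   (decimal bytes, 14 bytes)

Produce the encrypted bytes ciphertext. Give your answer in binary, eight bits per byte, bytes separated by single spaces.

01100100 ⊕ 00100111 = 01000011
01100101 ⊕ 10101011 = 11001110
01110000 ⊕ 11011000 = 10101000
01101100 ⊕ 11001100 = 10100000
01101111 ⊕ 11010000 = 10111111
01111001 ⊕ 01101011 = 00010010
00100000 ⊕ 01010101 = 01110101
01100011 ⊕ 00000111 = 01100100
01101111 ⊕ 10001101 = 11100010
01100100 ⊕ 01010000 = 00110100
01100101 ⊕ 00010000 = 01110101
00100000 ⊕ 00000110 = 00100110
00110111 ⊕ 11000100 = 11110011
00100000 ⊕ 11001110 = 11101110

01000011 11001110 10101000 10100000 10111111 00010010 01110101 01100100 11100010 00110100 01110101 00100110 11110011 11101110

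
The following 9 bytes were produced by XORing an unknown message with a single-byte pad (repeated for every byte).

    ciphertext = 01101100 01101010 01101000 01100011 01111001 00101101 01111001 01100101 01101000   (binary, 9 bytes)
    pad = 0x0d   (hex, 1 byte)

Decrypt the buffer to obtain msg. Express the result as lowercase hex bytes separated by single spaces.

The 1-byte key repeats, so the effective keystream is 0d 0d 0d 0d 0d 0d 0d 0d 0d.
byte 0: 6c XOR 0d = 61
byte 1: 6a XOR 0d = 67
byte 2: 68 XOR 0d = 65
byte 3: 63 XOR 0d = 6e
byte 4: 79 XOR 0d = 74
byte 5: 2d XOR 0d = 20
byte 6: 79 XOR 0d = 74
byte 7: 65 XOR 0d = 68
byte 8: 68 XOR 0d = 65

61 67 65 6e 74 20 74 68 65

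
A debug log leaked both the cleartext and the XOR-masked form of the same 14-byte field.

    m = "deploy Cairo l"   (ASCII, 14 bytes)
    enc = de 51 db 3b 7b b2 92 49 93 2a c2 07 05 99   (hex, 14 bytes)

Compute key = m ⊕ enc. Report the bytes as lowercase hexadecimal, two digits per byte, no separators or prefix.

Since enc = m ⊕ key, XORing both sides with m gives key = m ⊕ enc.
byte 0: 01100100 xor 11011110 = 10111010
byte 1: 01100101 xor 01010001 = 00110100
byte 2: 01110000 xor 11011011 = 10101011
byte 3: 01101100 xor 00111011 = 01010111
byte 4: 01101111 xor 01111011 = 00010100
byte 5: 01111001 xor 10110010 = 11001011
byte 6: 00100000 xor 10010010 = 10110010
byte 7: 01000011 xor 01001001 = 00001010
byte 8: 01100001 xor 10010011 = 11110010
byte 9: 01101001 xor 00101010 = 01000011
byte 10: 01110010 xor 11000010 = 10110000
byte 11: 01101111 xor 00000111 = 01101000
byte 12: 00100000 xor 00000101 = 00100101
byte 13: 01101100 xor 10011001 = 11110101

ba34ab5714cbb20af243b06825f5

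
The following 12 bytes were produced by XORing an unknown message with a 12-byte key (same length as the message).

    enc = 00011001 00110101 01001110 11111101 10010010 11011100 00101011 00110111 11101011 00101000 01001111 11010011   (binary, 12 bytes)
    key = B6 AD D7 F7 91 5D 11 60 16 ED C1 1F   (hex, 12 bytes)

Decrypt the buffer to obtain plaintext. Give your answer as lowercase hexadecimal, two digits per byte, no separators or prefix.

 25 XOR 182 = 175
 53 XOR 173 = 152
 78 XOR 215 = 153
253 XOR 247 =  10
146 XOR 145 =   3
220 XOR  93 = 129
 43 XOR  17 =  58
 55 XOR  96 =  87
235 XOR  22 = 253
 40 XOR 237 = 197
 79 XOR 193 = 142
211 XOR  31 = 204

af98990a03813a57fdc58ecc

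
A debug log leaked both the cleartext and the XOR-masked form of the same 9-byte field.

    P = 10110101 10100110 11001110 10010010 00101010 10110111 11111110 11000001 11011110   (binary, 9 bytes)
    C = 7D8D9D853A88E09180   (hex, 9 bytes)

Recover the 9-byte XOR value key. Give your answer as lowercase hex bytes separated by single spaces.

Since C = P ⊕ key, XORing both sides with P gives key = P ⊕ C.
byte 0: 181 ⊕ 125 = 200
byte 1: 166 ⊕ 141 =  43
byte 2: 206 ⊕ 157 =  83
byte 3: 146 ⊕ 133 =  23
byte 4:  42 ⊕  58 =  16
byte 5: 183 ⊕ 136 =  63
byte 6: 254 ⊕ 224 =  30
byte 7: 193 ⊕ 145 =  80
byte 8: 222 ⊕ 128 =  94

c8 2b 53 17 10 3f 1e 50 5e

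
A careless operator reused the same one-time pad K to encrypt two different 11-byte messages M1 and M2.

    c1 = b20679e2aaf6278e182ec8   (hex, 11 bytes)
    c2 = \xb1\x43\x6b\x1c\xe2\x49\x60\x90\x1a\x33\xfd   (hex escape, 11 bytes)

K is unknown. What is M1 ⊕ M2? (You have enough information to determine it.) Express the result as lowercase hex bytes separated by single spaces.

c1 ⊕ c2 = (M1 ⊕ K) ⊕ (M2 ⊕ K) = M1 ⊕ M2 — the shared key cancels under XOR.
byte 0: b2 ^ b1 = 03
byte 1: 06 ^ 43 = 45
byte 2: 79 ^ 6b = 12
byte 3: e2 ^ 1c = fe
byte 4: aa ^ e2 = 48
byte 5: f6 ^ 49 = bf
byte 6: 27 ^ 60 = 47
byte 7: 8e ^ 90 = 1e
byte 8: 18 ^ 1a = 02
byte 9: 2e ^ 33 = 1d
byte 10: c8 ^ fd = 35

03 45 12 fe 48 bf 47 1e 02 1d 35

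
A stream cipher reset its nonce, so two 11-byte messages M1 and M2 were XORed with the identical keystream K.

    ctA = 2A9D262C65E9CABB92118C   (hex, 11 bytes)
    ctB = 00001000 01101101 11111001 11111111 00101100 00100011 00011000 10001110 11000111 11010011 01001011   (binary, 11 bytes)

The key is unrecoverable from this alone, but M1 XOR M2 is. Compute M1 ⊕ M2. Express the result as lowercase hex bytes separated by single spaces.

22 f0 df d3 49 ca d2 35 55 c2 c7

ctA ⊕ ctB = (M1 ⊕ K) ⊕ (M2 ⊕ K) = M1 ⊕ M2 — the shared key cancels under XOR.
2a ⊕ 08 = 22
9d ⊕ 6d = f0
26 ⊕ f9 = df
2c ⊕ ff = d3
65 ⊕ 2c = 49
e9 ⊕ 23 = ca
ca ⊕ 18 = d2
bb ⊕ 8e = 35
92 ⊕ c7 = 55
11 ⊕ d3 = c2
8c ⊕ 4b = c7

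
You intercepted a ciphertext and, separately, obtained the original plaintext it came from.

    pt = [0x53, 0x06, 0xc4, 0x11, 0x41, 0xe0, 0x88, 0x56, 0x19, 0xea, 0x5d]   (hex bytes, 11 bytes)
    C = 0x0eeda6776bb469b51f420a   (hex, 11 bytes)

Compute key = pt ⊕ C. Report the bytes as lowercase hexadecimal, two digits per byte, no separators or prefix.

Since C = pt ⊕ key, XORing both sides with pt gives key = pt ⊕ C.
53 xor 0e = 5d
06 xor ed = eb
c4 xor a6 = 62
11 xor 77 = 66
41 xor 6b = 2a
e0 xor b4 = 54
88 xor 69 = e1
56 xor b5 = e3
19 xor 1f = 06
ea xor 42 = a8
5d xor 0a = 57

5deb62662a54e1e306a857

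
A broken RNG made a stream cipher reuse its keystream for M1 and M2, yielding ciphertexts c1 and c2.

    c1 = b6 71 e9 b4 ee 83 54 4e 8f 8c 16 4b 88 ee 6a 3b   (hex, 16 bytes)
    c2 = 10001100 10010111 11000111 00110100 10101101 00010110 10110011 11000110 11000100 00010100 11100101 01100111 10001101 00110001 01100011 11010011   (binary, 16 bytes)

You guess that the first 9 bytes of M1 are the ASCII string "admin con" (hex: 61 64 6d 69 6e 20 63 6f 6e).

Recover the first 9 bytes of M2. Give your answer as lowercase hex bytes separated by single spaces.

First, c1 ⊕ c2 = (M1 ⊕ K) ⊕ (M2 ⊕ K) = M1 ⊕ M2, so the key drops out. Then M2 = (M1 ⊕ M2) ⊕ M1 over the first 9 bytes.
byte 0: (b6 ^ 8c) ^ 61 = 3a ^ 61 = 5b
byte 1: (71 ^ 97) ^ 64 = e6 ^ 64 = 82
byte 2: (e9 ^ c7) ^ 6d = 2e ^ 6d = 43
byte 3: (b4 ^ 34) ^ 69 = 80 ^ 69 = e9
byte 4: (ee ^ ad) ^ 6e = 43 ^ 6e = 2d
byte 5: (83 ^ 16) ^ 20 = 95 ^ 20 = b5
byte 6: (54 ^ b3) ^ 63 = e7 ^ 63 = 84
byte 7: (4e ^ c6) ^ 6f = 88 ^ 6f = e7
byte 8: (8f ^ c4) ^ 6e = 4b ^ 6e = 25

5b 82 43 e9 2d b5 84 e7 25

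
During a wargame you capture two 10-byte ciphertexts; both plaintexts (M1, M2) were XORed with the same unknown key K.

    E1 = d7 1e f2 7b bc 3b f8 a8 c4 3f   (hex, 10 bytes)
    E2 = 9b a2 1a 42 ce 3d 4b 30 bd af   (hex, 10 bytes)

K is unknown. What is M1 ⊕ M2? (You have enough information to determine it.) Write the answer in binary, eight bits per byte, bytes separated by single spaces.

E1 ⊕ E2 = (M1 ⊕ K) ⊕ (M2 ⊕ K) = M1 ⊕ M2 — the shared key cancels under XOR.
215 XOR 155 =  76
 30 XOR 162 = 188
242 XOR  26 = 232
123 XOR  66 =  57
188 XOR 206 = 114
 59 XOR  61 =   6
248 XOR  75 = 179
168 XOR  48 = 152
196 XOR 189 = 121
 63 XOR 175 = 144

01001100 10111100 11101000 00111001 01110010 00000110 10110011 10011000 01111001 10010000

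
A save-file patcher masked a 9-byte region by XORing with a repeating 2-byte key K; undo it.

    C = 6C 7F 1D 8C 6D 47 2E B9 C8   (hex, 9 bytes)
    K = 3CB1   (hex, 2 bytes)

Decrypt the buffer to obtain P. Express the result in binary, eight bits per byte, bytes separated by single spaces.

01010000 11001110 00100001 00111101 01010001 11110110 00010010 00001000 11110100

The 2-byte key repeats, so the effective keystream is 3c b1 3c b1 3c b1 3c b1 3c.
byte 0: 6c ^ 3c = 50
byte 1: 7f ^ b1 = ce
byte 2: 1d ^ 3c = 21
byte 3: 8c ^ b1 = 3d
byte 4: 6d ^ 3c = 51
byte 5: 47 ^ b1 = f6
byte 6: 2e ^ 3c = 12
byte 7: b9 ^ b1 = 08
byte 8: c8 ^ 3c = f4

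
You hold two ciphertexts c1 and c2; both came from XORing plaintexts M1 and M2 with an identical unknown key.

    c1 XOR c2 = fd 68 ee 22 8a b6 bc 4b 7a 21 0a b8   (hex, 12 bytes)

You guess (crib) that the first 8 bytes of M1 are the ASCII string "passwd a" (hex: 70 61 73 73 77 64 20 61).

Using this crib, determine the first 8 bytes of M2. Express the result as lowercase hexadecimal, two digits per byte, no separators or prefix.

8d099d51fdd29c2a

Since c1 ⊕ c2 = M1 ⊕ M2, XORing with the guessed M1 bytes yields the corresponding M2 bytes: M2 = (c1 ⊕ c2) ⊕ M1.
fd ^ 70 = 8d
68 ^ 61 = 09
ee ^ 73 = 9d
22 ^ 73 = 51
8a ^ 77 = fd
b6 ^ 64 = d2
bc ^ 20 = 9c
4b ^ 61 = 2a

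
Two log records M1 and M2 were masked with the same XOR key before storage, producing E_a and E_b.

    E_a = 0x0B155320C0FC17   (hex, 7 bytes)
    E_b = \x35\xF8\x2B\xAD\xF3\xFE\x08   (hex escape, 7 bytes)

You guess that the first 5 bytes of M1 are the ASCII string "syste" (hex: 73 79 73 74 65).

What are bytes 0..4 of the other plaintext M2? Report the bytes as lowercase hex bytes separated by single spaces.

First, E_a ⊕ E_b = (M1 ⊕ K) ⊕ (M2 ⊕ K) = M1 ⊕ M2, so the key drops out. Then M2 = (M1 ⊕ M2) ⊕ M1 over the first 5 bytes.
byte 0: (0b ⊕ 35) ⊕ 73 = 3e ⊕ 73 = 4d
byte 1: (15 ⊕ f8) ⊕ 79 = ed ⊕ 79 = 94
byte 2: (53 ⊕ 2b) ⊕ 73 = 78 ⊕ 73 = 0b
byte 3: (20 ⊕ ad) ⊕ 74 = 8d ⊕ 74 = f9
byte 4: (c0 ⊕ f3) ⊕ 65 = 33 ⊕ 65 = 56

4d 94 0b f9 56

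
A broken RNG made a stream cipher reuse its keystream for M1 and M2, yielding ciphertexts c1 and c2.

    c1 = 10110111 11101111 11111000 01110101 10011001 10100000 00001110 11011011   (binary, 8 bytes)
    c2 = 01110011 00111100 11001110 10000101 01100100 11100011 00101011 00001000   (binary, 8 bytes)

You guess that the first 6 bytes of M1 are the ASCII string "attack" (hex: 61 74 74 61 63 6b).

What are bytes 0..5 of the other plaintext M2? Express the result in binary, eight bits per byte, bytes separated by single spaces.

First, c1 ⊕ c2 = (M1 ⊕ K) ⊕ (M2 ⊕ K) = M1 ⊕ M2, so the key drops out. Then M2 = (M1 ⊕ M2) ⊕ M1 over the first 6 bytes.
byte 0: (b7 ⊕ 73) ⊕ 61 = c4 ⊕ 61 = a5
byte 1: (ef ⊕ 3c) ⊕ 74 = d3 ⊕ 74 = a7
byte 2: (f8 ⊕ ce) ⊕ 74 = 36 ⊕ 74 = 42
byte 3: (75 ⊕ 85) ⊕ 61 = f0 ⊕ 61 = 91
byte 4: (99 ⊕ 64) ⊕ 63 = fd ⊕ 63 = 9e
byte 5: (a0 ⊕ e3) ⊕ 6b = 43 ⊕ 6b = 28

10100101 10100111 01000010 10010001 10011110 00101000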